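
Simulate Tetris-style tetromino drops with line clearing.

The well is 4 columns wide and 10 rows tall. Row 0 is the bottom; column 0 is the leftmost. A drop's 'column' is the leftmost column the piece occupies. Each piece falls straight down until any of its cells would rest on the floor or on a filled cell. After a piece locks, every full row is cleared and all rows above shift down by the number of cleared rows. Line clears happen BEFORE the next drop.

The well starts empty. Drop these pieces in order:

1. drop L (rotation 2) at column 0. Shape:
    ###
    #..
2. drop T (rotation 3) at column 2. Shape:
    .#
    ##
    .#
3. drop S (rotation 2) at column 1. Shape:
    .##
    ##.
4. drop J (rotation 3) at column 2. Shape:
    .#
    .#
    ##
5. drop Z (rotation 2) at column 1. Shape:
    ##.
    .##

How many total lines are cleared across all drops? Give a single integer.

Answer: 1

Derivation:
Drop 1: L rot2 at col 0 lands with bottom-row=0; cleared 0 line(s) (total 0); column heights now [2 2 2 0], max=2
Drop 2: T rot3 at col 2 lands with bottom-row=1; cleared 1 line(s) (total 1); column heights now [1 0 2 3], max=3
Drop 3: S rot2 at col 1 lands with bottom-row=2; cleared 0 line(s) (total 1); column heights now [1 3 4 4], max=4
Drop 4: J rot3 at col 2 lands with bottom-row=4; cleared 0 line(s) (total 1); column heights now [1 3 5 7], max=7
Drop 5: Z rot2 at col 1 lands with bottom-row=7; cleared 0 line(s) (total 1); column heights now [1 9 9 8], max=9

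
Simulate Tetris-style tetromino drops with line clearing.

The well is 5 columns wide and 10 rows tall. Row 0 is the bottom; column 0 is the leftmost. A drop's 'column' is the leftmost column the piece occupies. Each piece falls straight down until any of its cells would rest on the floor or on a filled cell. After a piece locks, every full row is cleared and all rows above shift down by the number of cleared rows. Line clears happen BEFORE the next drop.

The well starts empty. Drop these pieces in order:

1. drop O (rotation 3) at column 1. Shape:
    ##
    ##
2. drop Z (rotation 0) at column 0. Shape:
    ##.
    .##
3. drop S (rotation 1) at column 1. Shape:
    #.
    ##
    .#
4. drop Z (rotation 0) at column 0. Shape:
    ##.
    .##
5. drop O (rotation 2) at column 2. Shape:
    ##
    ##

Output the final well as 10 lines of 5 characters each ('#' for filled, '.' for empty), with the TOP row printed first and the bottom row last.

Drop 1: O rot3 at col 1 lands with bottom-row=0; cleared 0 line(s) (total 0); column heights now [0 2 2 0 0], max=2
Drop 2: Z rot0 at col 0 lands with bottom-row=2; cleared 0 line(s) (total 0); column heights now [4 4 3 0 0], max=4
Drop 3: S rot1 at col 1 lands with bottom-row=3; cleared 0 line(s) (total 0); column heights now [4 6 5 0 0], max=6
Drop 4: Z rot0 at col 0 lands with bottom-row=6; cleared 0 line(s) (total 0); column heights now [8 8 7 0 0], max=8
Drop 5: O rot2 at col 2 lands with bottom-row=7; cleared 0 line(s) (total 0); column heights now [8 8 9 9 0], max=9

Answer: .....
..##.
####.
.##..
.#...
.##..
###..
.##..
.##..
.##..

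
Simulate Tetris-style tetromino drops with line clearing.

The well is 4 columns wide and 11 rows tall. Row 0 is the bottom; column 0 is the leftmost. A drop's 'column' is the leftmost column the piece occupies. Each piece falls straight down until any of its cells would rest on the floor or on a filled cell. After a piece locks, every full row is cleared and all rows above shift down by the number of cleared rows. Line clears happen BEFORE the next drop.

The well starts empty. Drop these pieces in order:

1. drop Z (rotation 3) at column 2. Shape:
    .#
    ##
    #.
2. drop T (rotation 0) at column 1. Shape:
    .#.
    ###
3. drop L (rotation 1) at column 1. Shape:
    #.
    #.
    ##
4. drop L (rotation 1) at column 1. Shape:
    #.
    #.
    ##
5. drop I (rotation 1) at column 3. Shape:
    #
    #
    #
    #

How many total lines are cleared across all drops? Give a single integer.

Drop 1: Z rot3 at col 2 lands with bottom-row=0; cleared 0 line(s) (total 0); column heights now [0 0 2 3], max=3
Drop 2: T rot0 at col 1 lands with bottom-row=3; cleared 0 line(s) (total 0); column heights now [0 4 5 4], max=5
Drop 3: L rot1 at col 1 lands with bottom-row=5; cleared 0 line(s) (total 0); column heights now [0 8 6 4], max=8
Drop 4: L rot1 at col 1 lands with bottom-row=8; cleared 0 line(s) (total 0); column heights now [0 11 9 4], max=11
Drop 5: I rot1 at col 3 lands with bottom-row=4; cleared 0 line(s) (total 0); column heights now [0 11 9 8], max=11

Answer: 0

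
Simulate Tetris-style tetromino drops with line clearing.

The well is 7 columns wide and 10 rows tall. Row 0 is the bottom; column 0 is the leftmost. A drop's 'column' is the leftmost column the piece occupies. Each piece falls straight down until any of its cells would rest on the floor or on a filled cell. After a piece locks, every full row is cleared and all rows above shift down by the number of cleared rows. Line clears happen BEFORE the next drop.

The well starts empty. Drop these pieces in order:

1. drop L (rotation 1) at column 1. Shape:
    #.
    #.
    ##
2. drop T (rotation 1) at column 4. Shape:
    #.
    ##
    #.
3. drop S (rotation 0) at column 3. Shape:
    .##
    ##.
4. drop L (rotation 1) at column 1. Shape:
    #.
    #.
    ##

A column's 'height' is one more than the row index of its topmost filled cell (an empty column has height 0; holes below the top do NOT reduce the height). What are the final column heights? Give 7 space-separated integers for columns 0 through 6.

Answer: 0 6 4 4 5 5 0

Derivation:
Drop 1: L rot1 at col 1 lands with bottom-row=0; cleared 0 line(s) (total 0); column heights now [0 3 1 0 0 0 0], max=3
Drop 2: T rot1 at col 4 lands with bottom-row=0; cleared 0 line(s) (total 0); column heights now [0 3 1 0 3 2 0], max=3
Drop 3: S rot0 at col 3 lands with bottom-row=3; cleared 0 line(s) (total 0); column heights now [0 3 1 4 5 5 0], max=5
Drop 4: L rot1 at col 1 lands with bottom-row=3; cleared 0 line(s) (total 0); column heights now [0 6 4 4 5 5 0], max=6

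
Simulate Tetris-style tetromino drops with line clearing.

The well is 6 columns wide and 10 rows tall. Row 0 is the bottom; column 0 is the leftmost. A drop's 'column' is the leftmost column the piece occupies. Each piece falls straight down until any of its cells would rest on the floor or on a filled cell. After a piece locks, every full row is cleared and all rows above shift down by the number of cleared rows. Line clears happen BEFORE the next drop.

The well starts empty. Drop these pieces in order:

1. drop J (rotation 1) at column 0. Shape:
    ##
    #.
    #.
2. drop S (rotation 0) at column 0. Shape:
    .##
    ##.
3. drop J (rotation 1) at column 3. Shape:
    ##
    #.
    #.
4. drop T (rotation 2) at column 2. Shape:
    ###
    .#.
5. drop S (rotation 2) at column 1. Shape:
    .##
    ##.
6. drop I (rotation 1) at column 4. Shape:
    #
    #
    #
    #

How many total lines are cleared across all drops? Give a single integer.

Answer: 0

Derivation:
Drop 1: J rot1 at col 0 lands with bottom-row=0; cleared 0 line(s) (total 0); column heights now [3 3 0 0 0 0], max=3
Drop 2: S rot0 at col 0 lands with bottom-row=3; cleared 0 line(s) (total 0); column heights now [4 5 5 0 0 0], max=5
Drop 3: J rot1 at col 3 lands with bottom-row=0; cleared 0 line(s) (total 0); column heights now [4 5 5 3 3 0], max=5
Drop 4: T rot2 at col 2 lands with bottom-row=4; cleared 0 line(s) (total 0); column heights now [4 5 6 6 6 0], max=6
Drop 5: S rot2 at col 1 lands with bottom-row=6; cleared 0 line(s) (total 0); column heights now [4 7 8 8 6 0], max=8
Drop 6: I rot1 at col 4 lands with bottom-row=6; cleared 0 line(s) (total 0); column heights now [4 7 8 8 10 0], max=10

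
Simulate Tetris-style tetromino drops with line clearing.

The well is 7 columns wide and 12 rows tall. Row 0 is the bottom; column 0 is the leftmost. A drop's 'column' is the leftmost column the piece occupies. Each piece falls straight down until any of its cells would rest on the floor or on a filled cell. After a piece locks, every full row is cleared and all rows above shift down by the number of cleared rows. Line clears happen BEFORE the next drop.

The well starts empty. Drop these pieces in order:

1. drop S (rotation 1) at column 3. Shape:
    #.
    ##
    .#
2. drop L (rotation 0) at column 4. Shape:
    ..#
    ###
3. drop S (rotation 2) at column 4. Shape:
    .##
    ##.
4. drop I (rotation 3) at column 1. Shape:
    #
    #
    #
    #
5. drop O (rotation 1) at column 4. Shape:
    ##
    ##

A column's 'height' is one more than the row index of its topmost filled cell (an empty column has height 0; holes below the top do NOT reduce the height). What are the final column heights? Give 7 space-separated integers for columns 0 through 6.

Answer: 0 4 0 3 7 7 5

Derivation:
Drop 1: S rot1 at col 3 lands with bottom-row=0; cleared 0 line(s) (total 0); column heights now [0 0 0 3 2 0 0], max=3
Drop 2: L rot0 at col 4 lands with bottom-row=2; cleared 0 line(s) (total 0); column heights now [0 0 0 3 3 3 4], max=4
Drop 3: S rot2 at col 4 lands with bottom-row=3; cleared 0 line(s) (total 0); column heights now [0 0 0 3 4 5 5], max=5
Drop 4: I rot3 at col 1 lands with bottom-row=0; cleared 0 line(s) (total 0); column heights now [0 4 0 3 4 5 5], max=5
Drop 5: O rot1 at col 4 lands with bottom-row=5; cleared 0 line(s) (total 0); column heights now [0 4 0 3 7 7 5], max=7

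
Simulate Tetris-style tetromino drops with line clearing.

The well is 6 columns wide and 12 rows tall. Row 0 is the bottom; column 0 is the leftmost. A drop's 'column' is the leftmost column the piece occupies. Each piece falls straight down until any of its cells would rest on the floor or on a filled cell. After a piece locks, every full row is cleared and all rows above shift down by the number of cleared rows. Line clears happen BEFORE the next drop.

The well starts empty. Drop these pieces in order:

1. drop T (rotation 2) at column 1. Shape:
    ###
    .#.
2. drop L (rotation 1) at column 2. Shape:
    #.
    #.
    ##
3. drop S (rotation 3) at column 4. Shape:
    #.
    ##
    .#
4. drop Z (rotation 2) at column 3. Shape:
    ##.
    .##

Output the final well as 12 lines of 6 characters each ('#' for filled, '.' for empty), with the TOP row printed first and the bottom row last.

Drop 1: T rot2 at col 1 lands with bottom-row=0; cleared 0 line(s) (total 0); column heights now [0 2 2 2 0 0], max=2
Drop 2: L rot1 at col 2 lands with bottom-row=2; cleared 0 line(s) (total 0); column heights now [0 2 5 3 0 0], max=5
Drop 3: S rot3 at col 4 lands with bottom-row=0; cleared 0 line(s) (total 0); column heights now [0 2 5 3 3 2], max=5
Drop 4: Z rot2 at col 3 lands with bottom-row=3; cleared 0 line(s) (total 0); column heights now [0 2 5 5 5 4], max=5

Answer: ......
......
......
......
......
......
......
..###.
..#.##
..###.
.#####
..#..#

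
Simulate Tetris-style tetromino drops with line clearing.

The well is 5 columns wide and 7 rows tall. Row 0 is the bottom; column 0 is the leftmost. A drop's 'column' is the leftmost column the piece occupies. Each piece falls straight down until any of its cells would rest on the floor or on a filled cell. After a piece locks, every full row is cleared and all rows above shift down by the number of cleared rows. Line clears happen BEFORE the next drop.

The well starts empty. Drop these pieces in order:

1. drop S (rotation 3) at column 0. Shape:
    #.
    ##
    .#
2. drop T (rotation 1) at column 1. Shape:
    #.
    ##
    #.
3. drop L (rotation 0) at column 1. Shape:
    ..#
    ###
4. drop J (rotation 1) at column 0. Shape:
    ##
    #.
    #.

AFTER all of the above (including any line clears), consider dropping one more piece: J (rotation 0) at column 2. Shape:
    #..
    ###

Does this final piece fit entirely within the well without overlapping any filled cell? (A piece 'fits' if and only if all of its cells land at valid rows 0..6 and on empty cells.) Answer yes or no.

Drop 1: S rot3 at col 0 lands with bottom-row=0; cleared 0 line(s) (total 0); column heights now [3 2 0 0 0], max=3
Drop 2: T rot1 at col 1 lands with bottom-row=2; cleared 0 line(s) (total 0); column heights now [3 5 4 0 0], max=5
Drop 3: L rot0 at col 1 lands with bottom-row=5; cleared 0 line(s) (total 0); column heights now [3 6 6 7 0], max=7
Drop 4: J rot1 at col 0 lands with bottom-row=4; cleared 0 line(s) (total 0); column heights now [7 7 6 7 0], max=7
Test piece J rot0 at col 2 (width 3): heights before test = [7 7 6 7 0]; fits = False

Answer: no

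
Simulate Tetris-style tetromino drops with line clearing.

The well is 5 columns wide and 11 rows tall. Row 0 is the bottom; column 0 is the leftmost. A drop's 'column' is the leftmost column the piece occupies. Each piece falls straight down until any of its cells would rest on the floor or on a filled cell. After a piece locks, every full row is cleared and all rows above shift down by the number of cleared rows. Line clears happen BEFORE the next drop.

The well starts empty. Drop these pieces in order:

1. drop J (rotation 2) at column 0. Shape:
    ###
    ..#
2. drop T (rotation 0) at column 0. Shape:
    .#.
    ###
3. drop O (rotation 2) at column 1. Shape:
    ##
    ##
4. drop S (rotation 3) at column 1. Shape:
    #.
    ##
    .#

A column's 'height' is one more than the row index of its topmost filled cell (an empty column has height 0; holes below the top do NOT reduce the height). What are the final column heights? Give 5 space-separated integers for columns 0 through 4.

Answer: 3 9 8 0 0

Derivation:
Drop 1: J rot2 at col 0 lands with bottom-row=0; cleared 0 line(s) (total 0); column heights now [2 2 2 0 0], max=2
Drop 2: T rot0 at col 0 lands with bottom-row=2; cleared 0 line(s) (total 0); column heights now [3 4 3 0 0], max=4
Drop 3: O rot2 at col 1 lands with bottom-row=4; cleared 0 line(s) (total 0); column heights now [3 6 6 0 0], max=6
Drop 4: S rot3 at col 1 lands with bottom-row=6; cleared 0 line(s) (total 0); column heights now [3 9 8 0 0], max=9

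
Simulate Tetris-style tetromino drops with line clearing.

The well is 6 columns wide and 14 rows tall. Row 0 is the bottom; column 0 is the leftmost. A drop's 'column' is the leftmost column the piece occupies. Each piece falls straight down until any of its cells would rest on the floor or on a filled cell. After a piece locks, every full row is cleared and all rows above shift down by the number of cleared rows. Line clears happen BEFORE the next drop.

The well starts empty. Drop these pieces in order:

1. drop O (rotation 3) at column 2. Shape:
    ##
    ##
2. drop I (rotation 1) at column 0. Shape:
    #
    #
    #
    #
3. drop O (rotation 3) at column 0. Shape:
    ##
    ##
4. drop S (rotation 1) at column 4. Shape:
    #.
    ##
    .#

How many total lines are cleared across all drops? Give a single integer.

Drop 1: O rot3 at col 2 lands with bottom-row=0; cleared 0 line(s) (total 0); column heights now [0 0 2 2 0 0], max=2
Drop 2: I rot1 at col 0 lands with bottom-row=0; cleared 0 line(s) (total 0); column heights now [4 0 2 2 0 0], max=4
Drop 3: O rot3 at col 0 lands with bottom-row=4; cleared 0 line(s) (total 0); column heights now [6 6 2 2 0 0], max=6
Drop 4: S rot1 at col 4 lands with bottom-row=0; cleared 0 line(s) (total 0); column heights now [6 6 2 2 3 2], max=6

Answer: 0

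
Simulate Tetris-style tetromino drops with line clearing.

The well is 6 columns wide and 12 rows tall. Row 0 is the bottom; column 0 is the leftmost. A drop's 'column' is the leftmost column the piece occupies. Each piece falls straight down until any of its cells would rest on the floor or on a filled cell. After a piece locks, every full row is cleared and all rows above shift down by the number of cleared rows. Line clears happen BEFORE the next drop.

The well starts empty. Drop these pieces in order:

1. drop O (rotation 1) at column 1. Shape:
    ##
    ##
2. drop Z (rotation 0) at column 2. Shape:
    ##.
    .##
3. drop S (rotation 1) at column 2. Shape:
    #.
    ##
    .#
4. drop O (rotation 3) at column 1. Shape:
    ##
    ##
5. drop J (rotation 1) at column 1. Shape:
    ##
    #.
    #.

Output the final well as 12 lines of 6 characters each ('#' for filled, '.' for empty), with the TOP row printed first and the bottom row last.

Answer: ......
.##...
.#....
.#....
.##...
.##...
..#...
..##..
...#..
..##..
.####.
.##...

Derivation:
Drop 1: O rot1 at col 1 lands with bottom-row=0; cleared 0 line(s) (total 0); column heights now [0 2 2 0 0 0], max=2
Drop 2: Z rot0 at col 2 lands with bottom-row=1; cleared 0 line(s) (total 0); column heights now [0 2 3 3 2 0], max=3
Drop 3: S rot1 at col 2 lands with bottom-row=3; cleared 0 line(s) (total 0); column heights now [0 2 6 5 2 0], max=6
Drop 4: O rot3 at col 1 lands with bottom-row=6; cleared 0 line(s) (total 0); column heights now [0 8 8 5 2 0], max=8
Drop 5: J rot1 at col 1 lands with bottom-row=8; cleared 0 line(s) (total 0); column heights now [0 11 11 5 2 0], max=11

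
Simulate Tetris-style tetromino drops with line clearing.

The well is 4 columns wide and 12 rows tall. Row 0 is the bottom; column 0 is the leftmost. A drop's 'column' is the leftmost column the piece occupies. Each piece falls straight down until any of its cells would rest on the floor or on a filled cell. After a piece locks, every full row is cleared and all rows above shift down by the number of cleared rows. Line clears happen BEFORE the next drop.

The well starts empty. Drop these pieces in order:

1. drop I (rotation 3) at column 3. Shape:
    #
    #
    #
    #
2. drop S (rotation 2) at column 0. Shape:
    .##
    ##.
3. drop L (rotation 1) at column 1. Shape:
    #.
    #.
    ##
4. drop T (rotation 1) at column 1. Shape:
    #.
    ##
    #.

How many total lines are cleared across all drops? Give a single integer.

Answer: 0

Derivation:
Drop 1: I rot3 at col 3 lands with bottom-row=0; cleared 0 line(s) (total 0); column heights now [0 0 0 4], max=4
Drop 2: S rot2 at col 0 lands with bottom-row=0; cleared 0 line(s) (total 0); column heights now [1 2 2 4], max=4
Drop 3: L rot1 at col 1 lands with bottom-row=2; cleared 0 line(s) (total 0); column heights now [1 5 3 4], max=5
Drop 4: T rot1 at col 1 lands with bottom-row=5; cleared 0 line(s) (total 0); column heights now [1 8 7 4], max=8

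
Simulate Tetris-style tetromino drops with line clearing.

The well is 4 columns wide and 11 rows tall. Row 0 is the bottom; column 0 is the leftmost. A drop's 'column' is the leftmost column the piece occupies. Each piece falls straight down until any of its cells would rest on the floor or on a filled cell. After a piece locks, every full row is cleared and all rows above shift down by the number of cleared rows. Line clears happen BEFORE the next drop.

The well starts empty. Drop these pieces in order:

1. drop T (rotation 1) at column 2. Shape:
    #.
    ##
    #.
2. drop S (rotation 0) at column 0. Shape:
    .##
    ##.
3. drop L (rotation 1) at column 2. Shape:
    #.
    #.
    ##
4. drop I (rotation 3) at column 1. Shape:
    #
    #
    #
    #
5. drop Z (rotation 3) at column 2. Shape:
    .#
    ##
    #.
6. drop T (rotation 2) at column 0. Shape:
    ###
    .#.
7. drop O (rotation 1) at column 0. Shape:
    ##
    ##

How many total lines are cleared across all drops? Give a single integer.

Drop 1: T rot1 at col 2 lands with bottom-row=0; cleared 0 line(s) (total 0); column heights now [0 0 3 2], max=3
Drop 2: S rot0 at col 0 lands with bottom-row=2; cleared 0 line(s) (total 0); column heights now [3 4 4 2], max=4
Drop 3: L rot1 at col 2 lands with bottom-row=4; cleared 0 line(s) (total 0); column heights now [3 4 7 5], max=7
Drop 4: I rot3 at col 1 lands with bottom-row=4; cleared 0 line(s) (total 0); column heights now [3 8 7 5], max=8
Drop 5: Z rot3 at col 2 lands with bottom-row=7; cleared 0 line(s) (total 0); column heights now [3 8 9 10], max=10
Drop 6: T rot2 at col 0 lands with bottom-row=8; cleared 1 line(s) (total 1); column heights now [3 9 9 9], max=9
Drop 7: O rot1 at col 0 lands with bottom-row=9; cleared 0 line(s) (total 1); column heights now [11 11 9 9], max=11

Answer: 1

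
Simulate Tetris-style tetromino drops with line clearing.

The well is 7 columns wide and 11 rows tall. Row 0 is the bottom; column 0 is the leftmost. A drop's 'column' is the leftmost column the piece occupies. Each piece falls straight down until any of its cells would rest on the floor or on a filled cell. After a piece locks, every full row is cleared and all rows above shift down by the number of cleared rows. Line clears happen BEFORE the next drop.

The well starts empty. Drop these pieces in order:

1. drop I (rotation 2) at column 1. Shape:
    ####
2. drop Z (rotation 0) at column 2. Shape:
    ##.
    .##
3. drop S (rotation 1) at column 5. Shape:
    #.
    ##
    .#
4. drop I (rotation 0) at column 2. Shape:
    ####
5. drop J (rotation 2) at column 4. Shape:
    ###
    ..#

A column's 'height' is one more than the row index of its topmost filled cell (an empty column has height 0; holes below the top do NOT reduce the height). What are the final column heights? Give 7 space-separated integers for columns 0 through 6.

Drop 1: I rot2 at col 1 lands with bottom-row=0; cleared 0 line(s) (total 0); column heights now [0 1 1 1 1 0 0], max=1
Drop 2: Z rot0 at col 2 lands with bottom-row=1; cleared 0 line(s) (total 0); column heights now [0 1 3 3 2 0 0], max=3
Drop 3: S rot1 at col 5 lands with bottom-row=0; cleared 0 line(s) (total 0); column heights now [0 1 3 3 2 3 2], max=3
Drop 4: I rot0 at col 2 lands with bottom-row=3; cleared 0 line(s) (total 0); column heights now [0 1 4 4 4 4 2], max=4
Drop 5: J rot2 at col 4 lands with bottom-row=3; cleared 0 line(s) (total 0); column heights now [0 1 4 4 5 5 5], max=5

Answer: 0 1 4 4 5 5 5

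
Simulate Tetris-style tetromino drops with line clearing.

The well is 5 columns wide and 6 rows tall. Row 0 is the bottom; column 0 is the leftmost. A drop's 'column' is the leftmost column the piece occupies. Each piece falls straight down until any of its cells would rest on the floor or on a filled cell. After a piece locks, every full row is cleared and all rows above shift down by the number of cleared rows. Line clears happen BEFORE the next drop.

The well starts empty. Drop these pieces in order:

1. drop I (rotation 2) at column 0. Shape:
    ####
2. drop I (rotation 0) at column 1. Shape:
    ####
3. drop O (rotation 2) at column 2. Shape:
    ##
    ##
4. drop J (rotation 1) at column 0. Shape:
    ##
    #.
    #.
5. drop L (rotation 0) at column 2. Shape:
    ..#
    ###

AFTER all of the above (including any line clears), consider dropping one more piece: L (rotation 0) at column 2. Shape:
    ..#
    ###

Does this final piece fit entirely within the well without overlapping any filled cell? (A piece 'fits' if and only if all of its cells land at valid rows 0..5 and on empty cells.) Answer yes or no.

Drop 1: I rot2 at col 0 lands with bottom-row=0; cleared 0 line(s) (total 0); column heights now [1 1 1 1 0], max=1
Drop 2: I rot0 at col 1 lands with bottom-row=1; cleared 0 line(s) (total 0); column heights now [1 2 2 2 2], max=2
Drop 3: O rot2 at col 2 lands with bottom-row=2; cleared 0 line(s) (total 0); column heights now [1 2 4 4 2], max=4
Drop 4: J rot1 at col 0 lands with bottom-row=1; cleared 1 line(s) (total 1); column heights now [3 3 3 3 0], max=3
Drop 5: L rot0 at col 2 lands with bottom-row=3; cleared 0 line(s) (total 1); column heights now [3 3 4 4 5], max=5
Test piece L rot0 at col 2 (width 3): heights before test = [3 3 4 4 5]; fits = False

Answer: no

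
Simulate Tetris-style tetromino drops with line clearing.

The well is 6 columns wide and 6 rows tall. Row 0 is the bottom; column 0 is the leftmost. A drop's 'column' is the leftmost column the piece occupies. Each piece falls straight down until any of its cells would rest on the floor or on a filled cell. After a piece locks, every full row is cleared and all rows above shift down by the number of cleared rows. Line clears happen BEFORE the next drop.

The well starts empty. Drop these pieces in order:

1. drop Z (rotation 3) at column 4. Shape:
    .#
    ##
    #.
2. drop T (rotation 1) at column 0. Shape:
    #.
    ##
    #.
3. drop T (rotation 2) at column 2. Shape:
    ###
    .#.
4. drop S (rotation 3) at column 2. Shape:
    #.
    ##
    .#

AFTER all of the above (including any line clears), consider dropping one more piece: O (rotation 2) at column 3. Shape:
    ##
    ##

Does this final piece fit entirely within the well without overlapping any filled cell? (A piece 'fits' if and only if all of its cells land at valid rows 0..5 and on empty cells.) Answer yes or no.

Drop 1: Z rot3 at col 4 lands with bottom-row=0; cleared 0 line(s) (total 0); column heights now [0 0 0 0 2 3], max=3
Drop 2: T rot1 at col 0 lands with bottom-row=0; cleared 0 line(s) (total 0); column heights now [3 2 0 0 2 3], max=3
Drop 3: T rot2 at col 2 lands with bottom-row=1; cleared 0 line(s) (total 0); column heights now [3 2 3 3 3 3], max=3
Drop 4: S rot3 at col 2 lands with bottom-row=3; cleared 0 line(s) (total 0); column heights now [3 2 6 5 3 3], max=6
Test piece O rot2 at col 3 (width 2): heights before test = [3 2 6 5 3 3]; fits = False

Answer: no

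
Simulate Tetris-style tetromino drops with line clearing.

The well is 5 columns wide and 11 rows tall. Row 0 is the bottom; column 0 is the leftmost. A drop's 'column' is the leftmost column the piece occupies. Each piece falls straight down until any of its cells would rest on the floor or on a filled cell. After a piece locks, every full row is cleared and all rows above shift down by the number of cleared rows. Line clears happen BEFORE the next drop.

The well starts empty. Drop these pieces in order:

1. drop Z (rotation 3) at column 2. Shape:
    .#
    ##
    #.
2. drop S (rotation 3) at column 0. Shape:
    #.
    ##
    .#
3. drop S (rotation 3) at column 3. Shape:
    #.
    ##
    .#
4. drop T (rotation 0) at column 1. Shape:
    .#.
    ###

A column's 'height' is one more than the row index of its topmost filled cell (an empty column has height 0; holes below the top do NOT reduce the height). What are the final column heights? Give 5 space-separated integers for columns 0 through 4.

Drop 1: Z rot3 at col 2 lands with bottom-row=0; cleared 0 line(s) (total 0); column heights now [0 0 2 3 0], max=3
Drop 2: S rot3 at col 0 lands with bottom-row=0; cleared 0 line(s) (total 0); column heights now [3 2 2 3 0], max=3
Drop 3: S rot3 at col 3 lands with bottom-row=2; cleared 0 line(s) (total 0); column heights now [3 2 2 5 4], max=5
Drop 4: T rot0 at col 1 lands with bottom-row=5; cleared 0 line(s) (total 0); column heights now [3 6 7 6 4], max=7

Answer: 3 6 7 6 4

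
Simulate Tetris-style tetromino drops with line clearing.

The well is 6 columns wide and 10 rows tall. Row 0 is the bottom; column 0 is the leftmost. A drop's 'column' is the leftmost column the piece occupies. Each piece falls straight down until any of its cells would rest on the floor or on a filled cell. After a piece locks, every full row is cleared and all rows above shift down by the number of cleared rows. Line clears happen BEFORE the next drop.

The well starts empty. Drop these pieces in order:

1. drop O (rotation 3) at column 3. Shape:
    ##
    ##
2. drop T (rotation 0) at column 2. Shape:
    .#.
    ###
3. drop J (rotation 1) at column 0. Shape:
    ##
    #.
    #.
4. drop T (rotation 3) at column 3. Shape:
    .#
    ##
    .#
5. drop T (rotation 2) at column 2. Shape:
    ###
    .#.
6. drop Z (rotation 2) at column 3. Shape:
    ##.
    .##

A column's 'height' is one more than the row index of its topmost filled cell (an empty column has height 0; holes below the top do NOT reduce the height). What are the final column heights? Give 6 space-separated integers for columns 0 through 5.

Answer: 3 3 7 9 9 8

Derivation:
Drop 1: O rot3 at col 3 lands with bottom-row=0; cleared 0 line(s) (total 0); column heights now [0 0 0 2 2 0], max=2
Drop 2: T rot0 at col 2 lands with bottom-row=2; cleared 0 line(s) (total 0); column heights now [0 0 3 4 3 0], max=4
Drop 3: J rot1 at col 0 lands with bottom-row=0; cleared 0 line(s) (total 0); column heights now [3 3 3 4 3 0], max=4
Drop 4: T rot3 at col 3 lands with bottom-row=3; cleared 0 line(s) (total 0); column heights now [3 3 3 5 6 0], max=6
Drop 5: T rot2 at col 2 lands with bottom-row=5; cleared 0 line(s) (total 0); column heights now [3 3 7 7 7 0], max=7
Drop 6: Z rot2 at col 3 lands with bottom-row=7; cleared 0 line(s) (total 0); column heights now [3 3 7 9 9 8], max=9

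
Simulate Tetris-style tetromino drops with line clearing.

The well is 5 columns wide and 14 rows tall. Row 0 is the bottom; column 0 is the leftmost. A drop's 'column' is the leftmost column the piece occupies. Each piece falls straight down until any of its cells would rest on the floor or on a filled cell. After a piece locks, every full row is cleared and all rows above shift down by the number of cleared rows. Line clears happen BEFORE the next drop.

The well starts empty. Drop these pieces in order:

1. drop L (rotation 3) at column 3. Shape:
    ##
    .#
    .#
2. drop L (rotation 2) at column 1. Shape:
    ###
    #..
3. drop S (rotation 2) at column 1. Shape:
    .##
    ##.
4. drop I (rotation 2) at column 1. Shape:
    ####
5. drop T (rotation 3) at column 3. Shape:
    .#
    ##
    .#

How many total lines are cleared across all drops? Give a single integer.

Answer: 0

Derivation:
Drop 1: L rot3 at col 3 lands with bottom-row=0; cleared 0 line(s) (total 0); column heights now [0 0 0 3 3], max=3
Drop 2: L rot2 at col 1 lands with bottom-row=2; cleared 0 line(s) (total 0); column heights now [0 4 4 4 3], max=4
Drop 3: S rot2 at col 1 lands with bottom-row=4; cleared 0 line(s) (total 0); column heights now [0 5 6 6 3], max=6
Drop 4: I rot2 at col 1 lands with bottom-row=6; cleared 0 line(s) (total 0); column heights now [0 7 7 7 7], max=7
Drop 5: T rot3 at col 3 lands with bottom-row=7; cleared 0 line(s) (total 0); column heights now [0 7 7 9 10], max=10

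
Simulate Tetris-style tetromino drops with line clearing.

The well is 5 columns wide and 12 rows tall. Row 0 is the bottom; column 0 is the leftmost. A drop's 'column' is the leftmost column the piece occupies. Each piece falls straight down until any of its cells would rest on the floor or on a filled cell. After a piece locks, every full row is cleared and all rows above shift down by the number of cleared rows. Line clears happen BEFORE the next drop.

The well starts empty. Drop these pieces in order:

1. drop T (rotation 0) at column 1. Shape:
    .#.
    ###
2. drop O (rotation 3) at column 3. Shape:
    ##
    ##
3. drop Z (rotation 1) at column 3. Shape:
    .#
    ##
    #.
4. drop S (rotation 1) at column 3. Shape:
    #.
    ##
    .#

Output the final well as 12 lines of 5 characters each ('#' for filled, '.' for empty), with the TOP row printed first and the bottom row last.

Drop 1: T rot0 at col 1 lands with bottom-row=0; cleared 0 line(s) (total 0); column heights now [0 1 2 1 0], max=2
Drop 2: O rot3 at col 3 lands with bottom-row=1; cleared 0 line(s) (total 0); column heights now [0 1 2 3 3], max=3
Drop 3: Z rot1 at col 3 lands with bottom-row=3; cleared 0 line(s) (total 0); column heights now [0 1 2 5 6], max=6
Drop 4: S rot1 at col 3 lands with bottom-row=6; cleared 0 line(s) (total 0); column heights now [0 1 2 9 8], max=9

Answer: .....
.....
.....
...#.
...##
....#
....#
...##
...#.
...##
..###
.###.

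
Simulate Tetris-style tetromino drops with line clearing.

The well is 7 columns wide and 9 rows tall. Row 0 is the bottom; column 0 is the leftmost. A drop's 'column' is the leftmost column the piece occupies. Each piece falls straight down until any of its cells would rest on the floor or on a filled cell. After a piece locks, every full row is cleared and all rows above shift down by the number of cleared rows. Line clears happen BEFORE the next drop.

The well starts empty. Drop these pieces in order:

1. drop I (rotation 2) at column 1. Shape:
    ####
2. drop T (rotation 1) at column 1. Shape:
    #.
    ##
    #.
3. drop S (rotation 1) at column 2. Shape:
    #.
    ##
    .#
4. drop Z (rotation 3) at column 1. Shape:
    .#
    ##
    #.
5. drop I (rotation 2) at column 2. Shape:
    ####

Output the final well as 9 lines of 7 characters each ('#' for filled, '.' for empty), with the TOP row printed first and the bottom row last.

Answer: .......
..####.
..#....
.##....
.##....
.###...
.###...
.#.....
.####..

Derivation:
Drop 1: I rot2 at col 1 lands with bottom-row=0; cleared 0 line(s) (total 0); column heights now [0 1 1 1 1 0 0], max=1
Drop 2: T rot1 at col 1 lands with bottom-row=1; cleared 0 line(s) (total 0); column heights now [0 4 3 1 1 0 0], max=4
Drop 3: S rot1 at col 2 lands with bottom-row=2; cleared 0 line(s) (total 0); column heights now [0 4 5 4 1 0 0], max=5
Drop 4: Z rot3 at col 1 lands with bottom-row=4; cleared 0 line(s) (total 0); column heights now [0 6 7 4 1 0 0], max=7
Drop 5: I rot2 at col 2 lands with bottom-row=7; cleared 0 line(s) (total 0); column heights now [0 6 8 8 8 8 0], max=8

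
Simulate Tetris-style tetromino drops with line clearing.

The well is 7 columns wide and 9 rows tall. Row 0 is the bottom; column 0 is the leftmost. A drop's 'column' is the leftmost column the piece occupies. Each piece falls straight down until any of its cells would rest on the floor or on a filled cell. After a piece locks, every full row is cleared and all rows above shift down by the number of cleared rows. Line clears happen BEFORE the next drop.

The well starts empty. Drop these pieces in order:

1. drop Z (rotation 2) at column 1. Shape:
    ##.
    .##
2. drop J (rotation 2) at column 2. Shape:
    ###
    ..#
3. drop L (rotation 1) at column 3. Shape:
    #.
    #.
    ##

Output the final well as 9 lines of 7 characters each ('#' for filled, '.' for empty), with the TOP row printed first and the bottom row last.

Answer: .......
.......
.......
...#...
...#...
...##..
..###..
.##.#..
..##...

Derivation:
Drop 1: Z rot2 at col 1 lands with bottom-row=0; cleared 0 line(s) (total 0); column heights now [0 2 2 1 0 0 0], max=2
Drop 2: J rot2 at col 2 lands with bottom-row=1; cleared 0 line(s) (total 0); column heights now [0 2 3 3 3 0 0], max=3
Drop 3: L rot1 at col 3 lands with bottom-row=3; cleared 0 line(s) (total 0); column heights now [0 2 3 6 4 0 0], max=6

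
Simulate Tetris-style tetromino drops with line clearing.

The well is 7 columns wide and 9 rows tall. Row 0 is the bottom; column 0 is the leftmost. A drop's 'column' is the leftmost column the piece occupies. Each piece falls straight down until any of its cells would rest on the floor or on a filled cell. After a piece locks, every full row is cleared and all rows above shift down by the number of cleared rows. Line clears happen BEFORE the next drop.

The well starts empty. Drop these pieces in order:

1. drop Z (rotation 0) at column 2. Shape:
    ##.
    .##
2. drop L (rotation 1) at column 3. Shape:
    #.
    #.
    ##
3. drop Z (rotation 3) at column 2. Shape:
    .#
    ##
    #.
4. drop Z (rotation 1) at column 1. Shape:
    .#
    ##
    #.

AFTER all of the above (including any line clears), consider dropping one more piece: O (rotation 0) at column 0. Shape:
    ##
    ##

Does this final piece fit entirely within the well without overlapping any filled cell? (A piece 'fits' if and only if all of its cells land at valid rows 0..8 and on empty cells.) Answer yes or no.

Drop 1: Z rot0 at col 2 lands with bottom-row=0; cleared 0 line(s) (total 0); column heights now [0 0 2 2 1 0 0], max=2
Drop 2: L rot1 at col 3 lands with bottom-row=2; cleared 0 line(s) (total 0); column heights now [0 0 2 5 3 0 0], max=5
Drop 3: Z rot3 at col 2 lands with bottom-row=4; cleared 0 line(s) (total 0); column heights now [0 0 6 7 3 0 0], max=7
Drop 4: Z rot1 at col 1 lands with bottom-row=5; cleared 0 line(s) (total 0); column heights now [0 7 8 7 3 0 0], max=8
Test piece O rot0 at col 0 (width 2): heights before test = [0 7 8 7 3 0 0]; fits = True

Answer: yes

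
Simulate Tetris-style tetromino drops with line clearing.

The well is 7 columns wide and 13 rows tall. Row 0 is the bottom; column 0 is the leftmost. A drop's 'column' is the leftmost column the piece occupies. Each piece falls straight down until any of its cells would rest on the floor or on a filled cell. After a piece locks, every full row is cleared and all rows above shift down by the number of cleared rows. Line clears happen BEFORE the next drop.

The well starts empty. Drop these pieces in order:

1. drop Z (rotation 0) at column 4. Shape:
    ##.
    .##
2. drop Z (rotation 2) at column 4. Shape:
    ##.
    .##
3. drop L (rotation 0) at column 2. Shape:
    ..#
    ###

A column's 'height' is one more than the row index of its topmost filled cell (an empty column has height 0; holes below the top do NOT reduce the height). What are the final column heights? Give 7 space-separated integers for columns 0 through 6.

Answer: 0 0 5 5 6 4 3

Derivation:
Drop 1: Z rot0 at col 4 lands with bottom-row=0; cleared 0 line(s) (total 0); column heights now [0 0 0 0 2 2 1], max=2
Drop 2: Z rot2 at col 4 lands with bottom-row=2; cleared 0 line(s) (total 0); column heights now [0 0 0 0 4 4 3], max=4
Drop 3: L rot0 at col 2 lands with bottom-row=4; cleared 0 line(s) (total 0); column heights now [0 0 5 5 6 4 3], max=6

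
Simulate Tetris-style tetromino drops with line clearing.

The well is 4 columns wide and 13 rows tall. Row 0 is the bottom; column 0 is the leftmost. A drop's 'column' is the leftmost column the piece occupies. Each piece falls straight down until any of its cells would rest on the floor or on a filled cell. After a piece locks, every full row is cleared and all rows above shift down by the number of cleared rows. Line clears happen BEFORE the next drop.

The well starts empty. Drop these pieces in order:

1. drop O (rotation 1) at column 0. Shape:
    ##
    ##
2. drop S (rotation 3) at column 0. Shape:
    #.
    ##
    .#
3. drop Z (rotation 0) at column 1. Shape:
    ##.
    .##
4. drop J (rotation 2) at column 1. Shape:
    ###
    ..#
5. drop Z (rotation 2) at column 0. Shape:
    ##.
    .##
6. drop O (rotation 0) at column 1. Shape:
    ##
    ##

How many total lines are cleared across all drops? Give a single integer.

Answer: 2

Derivation:
Drop 1: O rot1 at col 0 lands with bottom-row=0; cleared 0 line(s) (total 0); column heights now [2 2 0 0], max=2
Drop 2: S rot3 at col 0 lands with bottom-row=2; cleared 0 line(s) (total 0); column heights now [5 4 0 0], max=5
Drop 3: Z rot0 at col 1 lands with bottom-row=3; cleared 1 line(s) (total 1); column heights now [4 4 4 0], max=4
Drop 4: J rot2 at col 1 lands with bottom-row=3; cleared 1 line(s) (total 2); column heights now [2 4 4 4], max=4
Drop 5: Z rot2 at col 0 lands with bottom-row=4; cleared 0 line(s) (total 2); column heights now [6 6 5 4], max=6
Drop 6: O rot0 at col 1 lands with bottom-row=6; cleared 0 line(s) (total 2); column heights now [6 8 8 4], max=8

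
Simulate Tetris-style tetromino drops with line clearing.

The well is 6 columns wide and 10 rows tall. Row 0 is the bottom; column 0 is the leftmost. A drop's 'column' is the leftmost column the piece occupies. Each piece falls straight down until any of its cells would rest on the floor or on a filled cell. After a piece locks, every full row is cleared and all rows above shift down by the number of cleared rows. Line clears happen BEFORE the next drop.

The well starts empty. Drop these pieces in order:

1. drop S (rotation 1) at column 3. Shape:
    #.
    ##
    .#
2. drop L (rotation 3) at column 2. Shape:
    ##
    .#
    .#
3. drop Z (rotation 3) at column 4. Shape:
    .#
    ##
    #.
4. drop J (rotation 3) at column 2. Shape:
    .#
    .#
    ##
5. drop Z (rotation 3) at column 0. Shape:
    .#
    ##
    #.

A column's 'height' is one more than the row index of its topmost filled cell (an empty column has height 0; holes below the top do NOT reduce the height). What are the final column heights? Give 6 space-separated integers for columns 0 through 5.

Answer: 2 3 7 9 4 5

Derivation:
Drop 1: S rot1 at col 3 lands with bottom-row=0; cleared 0 line(s) (total 0); column heights now [0 0 0 3 2 0], max=3
Drop 2: L rot3 at col 2 lands with bottom-row=3; cleared 0 line(s) (total 0); column heights now [0 0 6 6 2 0], max=6
Drop 3: Z rot3 at col 4 lands with bottom-row=2; cleared 0 line(s) (total 0); column heights now [0 0 6 6 4 5], max=6
Drop 4: J rot3 at col 2 lands with bottom-row=6; cleared 0 line(s) (total 0); column heights now [0 0 7 9 4 5], max=9
Drop 5: Z rot3 at col 0 lands with bottom-row=0; cleared 0 line(s) (total 0); column heights now [2 3 7 9 4 5], max=9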